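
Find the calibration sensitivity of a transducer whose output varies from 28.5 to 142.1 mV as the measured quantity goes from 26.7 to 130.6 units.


Sensitivity = (y2 - y1) / (x2 - x1).
S = (142.1 - 28.5) / (130.6 - 26.7)
S = 113.6 / 103.9
S = 1.0934 mV/unit

1.0934 mV/unit


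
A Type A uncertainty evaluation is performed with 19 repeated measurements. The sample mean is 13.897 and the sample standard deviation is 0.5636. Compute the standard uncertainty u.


The standard uncertainty for Type A evaluation is u = s / sqrt(n).
u = 0.5636 / sqrt(19)
u = 0.5636 / 4.3589
u = 0.1293

0.1293


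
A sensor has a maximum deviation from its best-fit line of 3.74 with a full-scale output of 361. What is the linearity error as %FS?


Linearity error = (max deviation / full scale) * 100%.
Linearity = (3.74 / 361) * 100
Linearity = 1.036 %FS

1.036 %FS


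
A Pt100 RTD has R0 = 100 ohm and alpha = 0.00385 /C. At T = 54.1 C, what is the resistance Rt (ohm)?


The RTD equation: Rt = R0 * (1 + alpha * T).
Rt = 100 * (1 + 0.00385 * 54.1)
Rt = 100 * (1 + 0.208285)
Rt = 100 * 1.208285
Rt = 120.829 ohm

120.829 ohm


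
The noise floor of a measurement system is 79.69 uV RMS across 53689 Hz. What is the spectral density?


Noise spectral density = Vrms / sqrt(BW).
NSD = 79.69 / sqrt(53689)
NSD = 79.69 / 231.7089
NSD = 0.3439 uV/sqrt(Hz)

0.3439 uV/sqrt(Hz)


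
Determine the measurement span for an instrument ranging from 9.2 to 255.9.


Span = upper range - lower range.
Span = 255.9 - (9.2)
Span = 246.7

246.7


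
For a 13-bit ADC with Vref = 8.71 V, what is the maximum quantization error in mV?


The maximum quantization error is +/- LSB/2.
LSB = Vref / 2^n = 8.71 / 8192 = 0.00106323 V
Max error = LSB / 2 = 0.00106323 / 2 = 0.00053162 V
Max error = 0.5316 mV

0.5316 mV


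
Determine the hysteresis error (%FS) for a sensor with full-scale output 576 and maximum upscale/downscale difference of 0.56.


Hysteresis = (max difference / full scale) * 100%.
H = (0.56 / 576) * 100
H = 0.097 %FS

0.097 %FS


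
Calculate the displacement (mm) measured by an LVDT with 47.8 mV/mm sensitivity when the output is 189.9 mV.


Displacement = Vout / sensitivity.
d = 189.9 / 47.8
d = 3.973 mm

3.973 mm


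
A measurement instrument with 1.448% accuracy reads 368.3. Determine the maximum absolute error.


Absolute error = (accuracy% / 100) * reading.
Error = (1.448 / 100) * 368.3
Error = 0.01448 * 368.3
Error = 5.333

5.333


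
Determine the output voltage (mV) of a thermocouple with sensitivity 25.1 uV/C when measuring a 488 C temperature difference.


The thermocouple output V = sensitivity * dT.
V = 25.1 uV/C * 488 C
V = 12248.8 uV
V = 12.249 mV

12.249 mV


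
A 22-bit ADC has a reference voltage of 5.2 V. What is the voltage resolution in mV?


The resolution (LSB) of an ADC is Vref / 2^n.
LSB = 5.2 / 2^22
LSB = 5.2 / 4194304
LSB = 1.24e-06 V = 0.00123978 mV

0.00123978 mV


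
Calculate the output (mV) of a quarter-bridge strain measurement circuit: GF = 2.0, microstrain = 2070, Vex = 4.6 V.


Quarter bridge output: Vout = (GF * epsilon * Vex) / 4.
Vout = (2.0 * 2070e-6 * 4.6) / 4
Vout = 0.019044 / 4 V
Vout = 0.004761 V = 4.761 mV

4.761 mV


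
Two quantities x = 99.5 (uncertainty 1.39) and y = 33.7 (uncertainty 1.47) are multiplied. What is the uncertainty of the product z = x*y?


For a product z = x*y, the relative uncertainty is:
uz/z = sqrt((ux/x)^2 + (uy/y)^2)
Relative uncertainties: ux/x = 1.39/99.5 = 0.01397
uy/y = 1.47/33.7 = 0.04362
z = 99.5 * 33.7 = 3353.2
uz = 3353.2 * sqrt(0.01397^2 + 0.04362^2) = 153.583

153.583


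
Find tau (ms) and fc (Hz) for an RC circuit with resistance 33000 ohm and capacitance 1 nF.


Time constant: tau = R * C.
tau = 33000 * 1.00e-09 = 3.3e-05 s
tau = 0.033 ms
Cutoff frequency: fc = 1 / (2*pi*R*C).
fc = 1 / (2*pi*3.3e-05) = 4822.88 Hz

tau = 0.033 ms, fc = 4822.88 Hz


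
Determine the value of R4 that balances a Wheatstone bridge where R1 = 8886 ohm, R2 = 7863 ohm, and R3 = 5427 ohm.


At balance: R1*R4 = R2*R3, so R4 = R2*R3/R1.
R4 = 7863 * 5427 / 8886
R4 = 42672501 / 8886
R4 = 4802.22 ohm

4802.22 ohm


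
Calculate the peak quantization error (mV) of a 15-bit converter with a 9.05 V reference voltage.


The maximum quantization error is +/- LSB/2.
LSB = Vref / 2^n = 9.05 / 32768 = 0.00027618 V
Max error = LSB / 2 = 0.00027618 / 2 = 0.00013809 V
Max error = 0.1381 mV

0.1381 mV


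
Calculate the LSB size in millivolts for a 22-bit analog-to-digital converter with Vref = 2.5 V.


The resolution (LSB) of an ADC is Vref / 2^n.
LSB = 2.5 / 2^22
LSB = 2.5 / 4194304
LSB = 6e-07 V = 0.00059605 mV

0.00059605 mV


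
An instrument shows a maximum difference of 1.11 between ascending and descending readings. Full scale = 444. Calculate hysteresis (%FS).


Hysteresis = (max difference / full scale) * 100%.
H = (1.11 / 444) * 100
H = 0.25 %FS

0.25 %FS


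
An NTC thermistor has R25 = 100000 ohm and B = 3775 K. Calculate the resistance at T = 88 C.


NTC thermistor equation: Rt = R25 * exp(B * (1/T - 1/T25)).
T in Kelvin: 361.15 K, T25 = 298.15 K
1/T - 1/T25 = 1/361.15 - 1/298.15 = -0.00058508
B * (1/T - 1/T25) = 3775 * -0.00058508 = -2.2087
Rt = 100000 * exp(-2.2087) = 10984.4 ohm

10984.4 ohm


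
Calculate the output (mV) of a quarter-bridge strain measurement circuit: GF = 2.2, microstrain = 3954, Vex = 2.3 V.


Quarter bridge output: Vout = (GF * epsilon * Vex) / 4.
Vout = (2.2 * 3954e-6 * 2.3) / 4
Vout = 0.02000724 / 4 V
Vout = 0.00500181 V = 5.0018 mV

5.0018 mV


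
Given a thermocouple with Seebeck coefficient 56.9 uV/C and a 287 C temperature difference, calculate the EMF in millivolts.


The thermocouple output V = sensitivity * dT.
V = 56.9 uV/C * 287 C
V = 16330.3 uV
V = 16.33 mV

16.33 mV


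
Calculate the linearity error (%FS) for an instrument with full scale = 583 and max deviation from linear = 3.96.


Linearity error = (max deviation / full scale) * 100%.
Linearity = (3.96 / 583) * 100
Linearity = 0.679 %FS

0.679 %FS


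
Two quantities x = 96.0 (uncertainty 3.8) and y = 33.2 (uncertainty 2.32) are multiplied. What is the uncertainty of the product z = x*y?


For a product z = x*y, the relative uncertainty is:
uz/z = sqrt((ux/x)^2 + (uy/y)^2)
Relative uncertainties: ux/x = 3.8/96.0 = 0.039583
uy/y = 2.32/33.2 = 0.06988
z = 96.0 * 33.2 = 3187.2
uz = 3187.2 * sqrt(0.039583^2 + 0.06988^2) = 255.97

255.97


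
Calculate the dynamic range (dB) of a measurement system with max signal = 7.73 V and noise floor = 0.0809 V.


Dynamic range = 20 * log10(Vmax / Vnoise).
DR = 20 * log10(7.73 / 0.0809)
DR = 20 * log10(95.55)
DR = 39.6 dB

39.6 dB


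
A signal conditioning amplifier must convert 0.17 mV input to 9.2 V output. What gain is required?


Gain = Vout / Vin (converting to same units).
G = 9.2 V / 0.17 mV
G = 9200.0 mV / 0.17 mV
G = 54117.65

54117.65


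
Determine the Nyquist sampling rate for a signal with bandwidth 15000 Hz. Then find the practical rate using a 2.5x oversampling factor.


By Nyquist theorem, fs_min = 2 * fmax.
fs_min = 2 * 15000 = 30000 Hz
Practical rate = 2.5 * fs_min = 2.5 * 30000 = 75000 Hz

fs_min = 30000 Hz, fs_practical = 75000 Hz


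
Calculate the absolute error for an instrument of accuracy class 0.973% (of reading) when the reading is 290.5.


Absolute error = (accuracy% / 100) * reading.
Error = (0.973 / 100) * 290.5
Error = 0.00973 * 290.5
Error = 2.8266

2.8266


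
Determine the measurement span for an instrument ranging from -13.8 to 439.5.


Span = upper range - lower range.
Span = 439.5 - (-13.8)
Span = 453.3

453.3


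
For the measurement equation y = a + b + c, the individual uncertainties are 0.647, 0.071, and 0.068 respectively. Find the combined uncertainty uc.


For a sum of independent quantities, uc = sqrt(u1^2 + u2^2 + u3^2).
uc = sqrt(0.647^2 + 0.071^2 + 0.068^2)
uc = sqrt(0.418609 + 0.005041 + 0.004624)
uc = 0.6544

0.6544


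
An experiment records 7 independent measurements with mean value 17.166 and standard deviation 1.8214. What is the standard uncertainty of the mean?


The standard uncertainty for Type A evaluation is u = s / sqrt(n).
u = 1.8214 / sqrt(7)
u = 1.8214 / 2.6458
u = 0.6884

0.6884


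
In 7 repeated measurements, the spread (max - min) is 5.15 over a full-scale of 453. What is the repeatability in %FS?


Repeatability = (spread / full scale) * 100%.
R = (5.15 / 453) * 100
R = 1.137 %FS

1.137 %FS


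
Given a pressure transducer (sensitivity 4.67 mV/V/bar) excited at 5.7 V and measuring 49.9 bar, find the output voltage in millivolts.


Output = sensitivity * Vex * P.
Vout = 4.67 * 5.7 * 49.9
Vout = 26.619 * 49.9
Vout = 1328.29 mV

1328.29 mV


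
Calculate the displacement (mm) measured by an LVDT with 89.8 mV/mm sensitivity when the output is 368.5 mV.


Displacement = Vout / sensitivity.
d = 368.5 / 89.8
d = 4.104 mm

4.104 mm


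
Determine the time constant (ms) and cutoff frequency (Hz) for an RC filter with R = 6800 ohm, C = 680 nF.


Time constant: tau = R * C.
tau = 6800 * 6.80e-07 = 0.004624 s
tau = 4.624 ms
Cutoff frequency: fc = 1 / (2*pi*R*C).
fc = 1 / (2*pi*0.004624) = 34.42 Hz

tau = 4.624 ms, fc = 34.42 Hz


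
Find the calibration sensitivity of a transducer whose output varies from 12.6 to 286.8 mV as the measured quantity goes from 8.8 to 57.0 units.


Sensitivity = (y2 - y1) / (x2 - x1).
S = (286.8 - 12.6) / (57.0 - 8.8)
S = 274.2 / 48.2
S = 5.6888 mV/unit

5.6888 mV/unit


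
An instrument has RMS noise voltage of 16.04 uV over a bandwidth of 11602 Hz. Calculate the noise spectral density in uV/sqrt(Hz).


Noise spectral density = Vrms / sqrt(BW).
NSD = 16.04 / sqrt(11602)
NSD = 16.04 / 107.7126
NSD = 0.1489 uV/sqrt(Hz)

0.1489 uV/sqrt(Hz)


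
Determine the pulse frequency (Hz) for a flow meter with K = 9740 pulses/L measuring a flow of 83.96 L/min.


Frequency = K * Q / 60 (converting L/min to L/s).
f = 9740 * 83.96 / 60
f = 817770.4 / 60
f = 13629.51 Hz

13629.51 Hz


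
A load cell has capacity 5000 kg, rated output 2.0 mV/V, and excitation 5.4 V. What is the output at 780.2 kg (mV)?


Vout = rated_output * Vex * (load / capacity).
Vout = 2.0 * 5.4 * (780.2 / 5000)
Vout = 2.0 * 5.4 * 0.15604
Vout = 1.685 mV

1.685 mV


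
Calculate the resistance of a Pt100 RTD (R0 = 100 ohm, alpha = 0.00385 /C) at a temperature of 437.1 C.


The RTD equation: Rt = R0 * (1 + alpha * T).
Rt = 100 * (1 + 0.00385 * 437.1)
Rt = 100 * (1 + 1.682835)
Rt = 100 * 2.682835
Rt = 268.284 ohm

268.284 ohm


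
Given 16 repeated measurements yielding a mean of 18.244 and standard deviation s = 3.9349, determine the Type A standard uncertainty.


The standard uncertainty for Type A evaluation is u = s / sqrt(n).
u = 3.9349 / sqrt(16)
u = 3.9349 / 4.0
u = 0.9837

0.9837


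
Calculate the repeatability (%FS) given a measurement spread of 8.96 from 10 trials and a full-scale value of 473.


Repeatability = (spread / full scale) * 100%.
R = (8.96 / 473) * 100
R = 1.894 %FS

1.894 %FS


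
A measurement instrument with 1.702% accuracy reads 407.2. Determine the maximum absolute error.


Absolute error = (accuracy% / 100) * reading.
Error = (1.702 / 100) * 407.2
Error = 0.01702 * 407.2
Error = 6.9305

6.9305


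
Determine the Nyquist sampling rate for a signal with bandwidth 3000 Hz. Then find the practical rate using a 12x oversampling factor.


By Nyquist theorem, fs_min = 2 * fmax.
fs_min = 2 * 3000 = 6000 Hz
Practical rate = 12 * fs_min = 12 * 6000 = 72000 Hz

fs_min = 6000 Hz, fs_practical = 72000 Hz


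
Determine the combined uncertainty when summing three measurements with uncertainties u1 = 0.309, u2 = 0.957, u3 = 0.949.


For a sum of independent quantities, uc = sqrt(u1^2 + u2^2 + u3^2).
uc = sqrt(0.309^2 + 0.957^2 + 0.949^2)
uc = sqrt(0.095481 + 0.915849 + 0.900601)
uc = 1.3827

1.3827


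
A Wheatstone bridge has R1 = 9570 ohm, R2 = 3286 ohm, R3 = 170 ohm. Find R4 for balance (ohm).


At balance: R1*R4 = R2*R3, so R4 = R2*R3/R1.
R4 = 3286 * 170 / 9570
R4 = 558620 / 9570
R4 = 58.37 ohm

58.37 ohm


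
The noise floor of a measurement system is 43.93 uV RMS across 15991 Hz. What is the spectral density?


Noise spectral density = Vrms / sqrt(BW).
NSD = 43.93 / sqrt(15991)
NSD = 43.93 / 126.4555
NSD = 0.3474 uV/sqrt(Hz)

0.3474 uV/sqrt(Hz)


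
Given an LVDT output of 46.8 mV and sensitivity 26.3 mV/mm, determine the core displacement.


Displacement = Vout / sensitivity.
d = 46.8 / 26.3
d = 1.779 mm

1.779 mm


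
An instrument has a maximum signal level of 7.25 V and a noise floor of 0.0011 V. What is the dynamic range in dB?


Dynamic range = 20 * log10(Vmax / Vnoise).
DR = 20 * log10(7.25 / 0.0011)
DR = 20 * log10(6590.91)
DR = 76.38 dB

76.38 dB


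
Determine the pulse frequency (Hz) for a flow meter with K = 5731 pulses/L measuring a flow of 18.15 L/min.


Frequency = K * Q / 60 (converting L/min to L/s).
f = 5731 * 18.15 / 60
f = 104017.65 / 60
f = 1733.63 Hz

1733.63 Hz


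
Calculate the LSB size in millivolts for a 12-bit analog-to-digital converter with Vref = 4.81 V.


The resolution (LSB) of an ADC is Vref / 2^n.
LSB = 4.81 / 2^12
LSB = 4.81 / 4096
LSB = 0.00117432 V = 1.17431641 mV

1.17431641 mV


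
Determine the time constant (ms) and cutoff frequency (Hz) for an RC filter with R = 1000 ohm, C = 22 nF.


Time constant: tau = R * C.
tau = 1000 * 2.20e-08 = 2.2e-05 s
tau = 0.022 ms
Cutoff frequency: fc = 1 / (2*pi*R*C).
fc = 1 / (2*pi*2.2e-05) = 7234.32 Hz

tau = 0.022 ms, fc = 7234.32 Hz


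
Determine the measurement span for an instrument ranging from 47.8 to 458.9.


Span = upper range - lower range.
Span = 458.9 - (47.8)
Span = 411.1

411.1


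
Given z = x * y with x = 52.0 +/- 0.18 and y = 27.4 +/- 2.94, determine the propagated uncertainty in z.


For a product z = x*y, the relative uncertainty is:
uz/z = sqrt((ux/x)^2 + (uy/y)^2)
Relative uncertainties: ux/x = 0.18/52.0 = 0.003462
uy/y = 2.94/27.4 = 0.107299
z = 52.0 * 27.4 = 1424.8
uz = 1424.8 * sqrt(0.003462^2 + 0.107299^2) = 152.96

152.96


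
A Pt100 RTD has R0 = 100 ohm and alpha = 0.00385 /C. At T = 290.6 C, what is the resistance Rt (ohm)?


The RTD equation: Rt = R0 * (1 + alpha * T).
Rt = 100 * (1 + 0.00385 * 290.6)
Rt = 100 * (1 + 1.11881)
Rt = 100 * 2.11881
Rt = 211.881 ohm

211.881 ohm


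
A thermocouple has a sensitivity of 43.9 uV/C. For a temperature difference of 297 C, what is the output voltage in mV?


The thermocouple output V = sensitivity * dT.
V = 43.9 uV/C * 297 C
V = 13038.3 uV
V = 13.038 mV

13.038 mV


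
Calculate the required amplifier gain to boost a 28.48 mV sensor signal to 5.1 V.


Gain = Vout / Vin (converting to same units).
G = 5.1 V / 28.48 mV
G = 5100.0 mV / 28.48 mV
G = 179.07

179.07


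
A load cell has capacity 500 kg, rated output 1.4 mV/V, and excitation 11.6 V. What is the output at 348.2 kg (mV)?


Vout = rated_output * Vex * (load / capacity).
Vout = 1.4 * 11.6 * (348.2 / 500)
Vout = 1.4 * 11.6 * 0.6964
Vout = 11.31 mV

11.31 mV


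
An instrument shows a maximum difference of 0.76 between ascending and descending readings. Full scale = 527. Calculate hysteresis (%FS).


Hysteresis = (max difference / full scale) * 100%.
H = (0.76 / 527) * 100
H = 0.144 %FS

0.144 %FS


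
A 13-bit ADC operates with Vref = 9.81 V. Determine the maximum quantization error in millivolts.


The maximum quantization error is +/- LSB/2.
LSB = Vref / 2^n = 9.81 / 8192 = 0.00119751 V
Max error = LSB / 2 = 0.00119751 / 2 = 0.00059875 V
Max error = 0.5988 mV

0.5988 mV


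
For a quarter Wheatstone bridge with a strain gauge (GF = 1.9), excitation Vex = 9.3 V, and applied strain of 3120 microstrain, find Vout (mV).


Quarter bridge output: Vout = (GF * epsilon * Vex) / 4.
Vout = (1.9 * 3120e-6 * 9.3) / 4
Vout = 0.0551304 / 4 V
Vout = 0.0137826 V = 13.7826 mV

13.7826 mV


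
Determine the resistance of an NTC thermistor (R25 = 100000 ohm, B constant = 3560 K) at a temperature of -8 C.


NTC thermistor equation: Rt = R25 * exp(B * (1/T - 1/T25)).
T in Kelvin: 265.15 K, T25 = 298.15 K
1/T - 1/T25 = 1/265.15 - 1/298.15 = 0.00041743
B * (1/T - 1/T25) = 3560 * 0.00041743 = 1.4861
Rt = 100000 * exp(1.4861) = 441966.5 ohm

441966.5 ohm


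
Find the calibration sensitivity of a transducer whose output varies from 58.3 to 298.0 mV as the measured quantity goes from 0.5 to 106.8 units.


Sensitivity = (y2 - y1) / (x2 - x1).
S = (298.0 - 58.3) / (106.8 - 0.5)
S = 239.7 / 106.3
S = 2.2549 mV/unit

2.2549 mV/unit


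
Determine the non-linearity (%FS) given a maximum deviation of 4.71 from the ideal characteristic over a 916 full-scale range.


Linearity error = (max deviation / full scale) * 100%.
Linearity = (4.71 / 916) * 100
Linearity = 0.514 %FS

0.514 %FS


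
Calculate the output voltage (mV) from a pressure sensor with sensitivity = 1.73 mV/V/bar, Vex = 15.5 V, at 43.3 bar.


Output = sensitivity * Vex * P.
Vout = 1.73 * 15.5 * 43.3
Vout = 26.815 * 43.3
Vout = 1161.09 mV

1161.09 mV


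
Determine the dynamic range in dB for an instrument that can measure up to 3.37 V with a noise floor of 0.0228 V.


Dynamic range = 20 * log10(Vmax / Vnoise).
DR = 20 * log10(3.37 / 0.0228)
DR = 20 * log10(147.81)
DR = 43.39 dB

43.39 dB


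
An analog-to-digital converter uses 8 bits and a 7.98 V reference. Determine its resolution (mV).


The resolution (LSB) of an ADC is Vref / 2^n.
LSB = 7.98 / 2^8
LSB = 7.98 / 256
LSB = 0.03117188 V = 31.171875 mV

31.171875 mV


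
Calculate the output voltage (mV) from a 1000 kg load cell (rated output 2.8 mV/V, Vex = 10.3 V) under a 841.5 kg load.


Vout = rated_output * Vex * (load / capacity).
Vout = 2.8 * 10.3 * (841.5 / 1000)
Vout = 2.8 * 10.3 * 0.8415
Vout = 24.269 mV

24.269 mV


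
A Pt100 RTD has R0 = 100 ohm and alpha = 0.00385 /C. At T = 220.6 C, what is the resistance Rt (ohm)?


The RTD equation: Rt = R0 * (1 + alpha * T).
Rt = 100 * (1 + 0.00385 * 220.6)
Rt = 100 * (1 + 0.84931)
Rt = 100 * 1.84931
Rt = 184.931 ohm

184.931 ohm


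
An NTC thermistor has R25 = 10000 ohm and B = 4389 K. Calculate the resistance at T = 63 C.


NTC thermistor equation: Rt = R25 * exp(B * (1/T - 1/T25)).
T in Kelvin: 336.15 K, T25 = 298.15 K
1/T - 1/T25 = 1/336.15 - 1/298.15 = -0.00037915
B * (1/T - 1/T25) = 4389 * -0.00037915 = -1.6641
Rt = 10000 * exp(-1.6641) = 1893.6 ohm

1893.6 ohm


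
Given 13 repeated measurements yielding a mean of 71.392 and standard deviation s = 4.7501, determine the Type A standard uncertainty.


The standard uncertainty for Type A evaluation is u = s / sqrt(n).
u = 4.7501 / sqrt(13)
u = 4.7501 / 3.6056
u = 1.3174

1.3174


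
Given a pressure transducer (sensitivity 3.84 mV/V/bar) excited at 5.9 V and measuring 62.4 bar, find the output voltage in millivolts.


Output = sensitivity * Vex * P.
Vout = 3.84 * 5.9 * 62.4
Vout = 22.656 * 62.4
Vout = 1413.73 mV

1413.73 mV


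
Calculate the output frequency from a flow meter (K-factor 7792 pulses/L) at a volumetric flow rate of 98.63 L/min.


Frequency = K * Q / 60 (converting L/min to L/s).
f = 7792 * 98.63 / 60
f = 768524.96 / 60
f = 12808.75 Hz

12808.75 Hz


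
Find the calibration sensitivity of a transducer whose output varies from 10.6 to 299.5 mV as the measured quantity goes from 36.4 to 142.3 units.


Sensitivity = (y2 - y1) / (x2 - x1).
S = (299.5 - 10.6) / (142.3 - 36.4)
S = 288.9 / 105.9
S = 2.728 mV/unit

2.728 mV/unit


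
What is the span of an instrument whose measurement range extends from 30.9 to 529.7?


Span = upper range - lower range.
Span = 529.7 - (30.9)
Span = 498.8

498.8


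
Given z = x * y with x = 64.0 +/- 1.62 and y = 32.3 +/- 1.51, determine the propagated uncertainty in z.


For a product z = x*y, the relative uncertainty is:
uz/z = sqrt((ux/x)^2 + (uy/y)^2)
Relative uncertainties: ux/x = 1.62/64.0 = 0.025313
uy/y = 1.51/32.3 = 0.046749
z = 64.0 * 32.3 = 2067.2
uz = 2067.2 * sqrt(0.025313^2 + 0.046749^2) = 109.897

109.897


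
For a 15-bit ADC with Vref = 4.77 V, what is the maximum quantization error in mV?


The maximum quantization error is +/- LSB/2.
LSB = Vref / 2^n = 4.77 / 32768 = 0.00014557 V
Max error = LSB / 2 = 0.00014557 / 2 = 7.278e-05 V
Max error = 0.0728 mV

0.0728 mV


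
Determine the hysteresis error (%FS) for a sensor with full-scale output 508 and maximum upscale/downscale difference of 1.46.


Hysteresis = (max difference / full scale) * 100%.
H = (1.46 / 508) * 100
H = 0.287 %FS

0.287 %FS


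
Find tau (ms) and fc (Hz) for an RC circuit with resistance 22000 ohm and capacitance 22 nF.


Time constant: tau = R * C.
tau = 22000 * 2.20e-08 = 0.000484 s
tau = 0.484 ms
Cutoff frequency: fc = 1 / (2*pi*R*C).
fc = 1 / (2*pi*0.000484) = 328.83 Hz

tau = 0.484 ms, fc = 328.83 Hz


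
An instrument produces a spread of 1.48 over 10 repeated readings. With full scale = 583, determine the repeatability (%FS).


Repeatability = (spread / full scale) * 100%.
R = (1.48 / 583) * 100
R = 0.254 %FS

0.254 %FS


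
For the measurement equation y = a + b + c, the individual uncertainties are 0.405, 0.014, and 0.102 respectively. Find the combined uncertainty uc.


For a sum of independent quantities, uc = sqrt(u1^2 + u2^2 + u3^2).
uc = sqrt(0.405^2 + 0.014^2 + 0.102^2)
uc = sqrt(0.164025 + 0.000196 + 0.010404)
uc = 0.4179

0.4179


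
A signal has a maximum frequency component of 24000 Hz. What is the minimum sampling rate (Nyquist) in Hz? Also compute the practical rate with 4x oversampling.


By Nyquist theorem, fs_min = 2 * fmax.
fs_min = 2 * 24000 = 48000 Hz
Practical rate = 4 * fs_min = 4 * 48000 = 192000 Hz

fs_min = 48000 Hz, fs_practical = 192000 Hz


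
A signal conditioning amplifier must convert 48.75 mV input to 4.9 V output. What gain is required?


Gain = Vout / Vin (converting to same units).
G = 4.9 V / 48.75 mV
G = 4900.0 mV / 48.75 mV
G = 100.51

100.51


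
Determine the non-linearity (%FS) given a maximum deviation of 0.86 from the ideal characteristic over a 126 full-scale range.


Linearity error = (max deviation / full scale) * 100%.
Linearity = (0.86 / 126) * 100
Linearity = 0.683 %FS

0.683 %FS


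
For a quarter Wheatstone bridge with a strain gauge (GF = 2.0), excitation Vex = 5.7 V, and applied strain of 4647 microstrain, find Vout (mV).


Quarter bridge output: Vout = (GF * epsilon * Vex) / 4.
Vout = (2.0 * 4647e-6 * 5.7) / 4
Vout = 0.0529758 / 4 V
Vout = 0.01324395 V = 13.244 mV

13.244 mV


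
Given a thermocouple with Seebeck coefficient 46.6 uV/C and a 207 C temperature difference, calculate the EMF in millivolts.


The thermocouple output V = sensitivity * dT.
V = 46.6 uV/C * 207 C
V = 9646.2 uV
V = 9.646 mV

9.646 mV


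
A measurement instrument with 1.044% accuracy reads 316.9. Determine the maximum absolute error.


Absolute error = (accuracy% / 100) * reading.
Error = (1.044 / 100) * 316.9
Error = 0.01044 * 316.9
Error = 3.3084

3.3084


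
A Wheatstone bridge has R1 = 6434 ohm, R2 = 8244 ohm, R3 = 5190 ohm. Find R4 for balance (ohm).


At balance: R1*R4 = R2*R3, so R4 = R2*R3/R1.
R4 = 8244 * 5190 / 6434
R4 = 42786360 / 6434
R4 = 6650.04 ohm

6650.04 ohm


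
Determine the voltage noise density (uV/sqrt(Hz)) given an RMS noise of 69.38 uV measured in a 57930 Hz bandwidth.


Noise spectral density = Vrms / sqrt(BW).
NSD = 69.38 / sqrt(57930)
NSD = 69.38 / 240.6865
NSD = 0.2883 uV/sqrt(Hz)

0.2883 uV/sqrt(Hz)


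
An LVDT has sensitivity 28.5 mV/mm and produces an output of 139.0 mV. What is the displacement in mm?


Displacement = Vout / sensitivity.
d = 139.0 / 28.5
d = 4.877 mm

4.877 mm


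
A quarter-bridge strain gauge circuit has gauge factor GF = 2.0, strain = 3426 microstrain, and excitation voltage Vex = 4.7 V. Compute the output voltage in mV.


Quarter bridge output: Vout = (GF * epsilon * Vex) / 4.
Vout = (2.0 * 3426e-6 * 4.7) / 4
Vout = 0.0322044 / 4 V
Vout = 0.0080511 V = 8.0511 mV

8.0511 mV


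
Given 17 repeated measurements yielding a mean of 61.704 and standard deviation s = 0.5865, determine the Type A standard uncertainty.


The standard uncertainty for Type A evaluation is u = s / sqrt(n).
u = 0.5865 / sqrt(17)
u = 0.5865 / 4.1231
u = 0.1422

0.1422


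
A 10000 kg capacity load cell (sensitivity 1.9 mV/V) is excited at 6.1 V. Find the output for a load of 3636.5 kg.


Vout = rated_output * Vex * (load / capacity).
Vout = 1.9 * 6.1 * (3636.5 / 10000)
Vout = 1.9 * 6.1 * 0.36365
Vout = 4.215 mV

4.215 mV


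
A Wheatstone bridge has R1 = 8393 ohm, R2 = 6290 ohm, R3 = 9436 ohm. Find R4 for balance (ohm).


At balance: R1*R4 = R2*R3, so R4 = R2*R3/R1.
R4 = 6290 * 9436 / 8393
R4 = 59352440 / 8393
R4 = 7071.66 ohm

7071.66 ohm


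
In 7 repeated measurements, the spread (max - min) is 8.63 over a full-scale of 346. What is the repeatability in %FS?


Repeatability = (spread / full scale) * 100%.
R = (8.63 / 346) * 100
R = 2.494 %FS

2.494 %FS


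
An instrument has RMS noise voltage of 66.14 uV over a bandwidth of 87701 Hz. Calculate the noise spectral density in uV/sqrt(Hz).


Noise spectral density = Vrms / sqrt(BW).
NSD = 66.14 / sqrt(87701)
NSD = 66.14 / 296.1435
NSD = 0.2233 uV/sqrt(Hz)

0.2233 uV/sqrt(Hz)


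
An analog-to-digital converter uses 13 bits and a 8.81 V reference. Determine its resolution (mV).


The resolution (LSB) of an ADC is Vref / 2^n.
LSB = 8.81 / 2^13
LSB = 8.81 / 8192
LSB = 0.00107544 V = 1.07543945 mV

1.07543945 mV


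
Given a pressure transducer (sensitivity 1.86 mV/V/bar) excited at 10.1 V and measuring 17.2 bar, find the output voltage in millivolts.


Output = sensitivity * Vex * P.
Vout = 1.86 * 10.1 * 17.2
Vout = 18.786 * 17.2
Vout = 323.12 mV

323.12 mV


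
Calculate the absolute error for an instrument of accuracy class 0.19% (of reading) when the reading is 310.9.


Absolute error = (accuracy% / 100) * reading.
Error = (0.19 / 100) * 310.9
Error = 0.0019 * 310.9
Error = 0.5907

0.5907


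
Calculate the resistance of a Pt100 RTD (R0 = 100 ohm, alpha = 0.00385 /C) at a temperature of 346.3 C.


The RTD equation: Rt = R0 * (1 + alpha * T).
Rt = 100 * (1 + 0.00385 * 346.3)
Rt = 100 * (1 + 1.333255)
Rt = 100 * 2.333255
Rt = 233.326 ohm

233.326 ohm


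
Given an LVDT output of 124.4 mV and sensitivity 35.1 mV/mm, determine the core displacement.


Displacement = Vout / sensitivity.
d = 124.4 / 35.1
d = 3.544 mm

3.544 mm


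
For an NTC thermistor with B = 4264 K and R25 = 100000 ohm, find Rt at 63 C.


NTC thermistor equation: Rt = R25 * exp(B * (1/T - 1/T25)).
T in Kelvin: 336.15 K, T25 = 298.15 K
1/T - 1/T25 = 1/336.15 - 1/298.15 = -0.00037915
B * (1/T - 1/T25) = 4264 * -0.00037915 = -1.6167
Rt = 100000 * exp(-1.6167) = 19855.0 ohm

19855.0 ohm


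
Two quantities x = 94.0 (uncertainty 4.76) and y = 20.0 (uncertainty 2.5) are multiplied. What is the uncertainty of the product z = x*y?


For a product z = x*y, the relative uncertainty is:
uz/z = sqrt((ux/x)^2 + (uy/y)^2)
Relative uncertainties: ux/x = 4.76/94.0 = 0.050638
uy/y = 2.5/20.0 = 0.125
z = 94.0 * 20.0 = 1880.0
uz = 1880.0 * sqrt(0.050638^2 + 0.125^2) = 253.551

253.551


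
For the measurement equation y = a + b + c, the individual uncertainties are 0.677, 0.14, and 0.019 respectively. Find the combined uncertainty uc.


For a sum of independent quantities, uc = sqrt(u1^2 + u2^2 + u3^2).
uc = sqrt(0.677^2 + 0.14^2 + 0.019^2)
uc = sqrt(0.458329 + 0.0196 + 0.000361)
uc = 0.6916

0.6916


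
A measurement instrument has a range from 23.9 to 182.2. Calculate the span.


Span = upper range - lower range.
Span = 182.2 - (23.9)
Span = 158.3

158.3


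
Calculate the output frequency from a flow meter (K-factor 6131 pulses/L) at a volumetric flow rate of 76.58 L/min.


Frequency = K * Q / 60 (converting L/min to L/s).
f = 6131 * 76.58 / 60
f = 469511.98 / 60
f = 7825.2 Hz

7825.2 Hz


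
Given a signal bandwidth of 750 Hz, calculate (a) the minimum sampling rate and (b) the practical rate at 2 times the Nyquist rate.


By Nyquist theorem, fs_min = 2 * fmax.
fs_min = 2 * 750 = 1500 Hz
Practical rate = 2 * fs_min = 2 * 1500 = 3000 Hz

fs_min = 1500 Hz, fs_practical = 3000 Hz


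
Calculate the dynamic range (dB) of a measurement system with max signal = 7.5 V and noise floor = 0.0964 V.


Dynamic range = 20 * log10(Vmax / Vnoise).
DR = 20 * log10(7.5 / 0.0964)
DR = 20 * log10(77.8)
DR = 37.82 dB

37.82 dB


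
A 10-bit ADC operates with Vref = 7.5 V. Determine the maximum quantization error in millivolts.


The maximum quantization error is +/- LSB/2.
LSB = Vref / 2^n = 7.5 / 1024 = 0.00732422 V
Max error = LSB / 2 = 0.00732422 / 2 = 0.00366211 V
Max error = 3.6621 mV

3.6621 mV


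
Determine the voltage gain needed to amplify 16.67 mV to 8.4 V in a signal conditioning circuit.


Gain = Vout / Vin (converting to same units).
G = 8.4 V / 16.67 mV
G = 8400.0 mV / 16.67 mV
G = 503.9

503.9


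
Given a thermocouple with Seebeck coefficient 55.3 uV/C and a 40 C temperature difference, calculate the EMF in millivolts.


The thermocouple output V = sensitivity * dT.
V = 55.3 uV/C * 40 C
V = 2212.0 uV
V = 2.212 mV

2.212 mV


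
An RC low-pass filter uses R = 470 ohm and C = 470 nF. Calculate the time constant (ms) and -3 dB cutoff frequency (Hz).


Time constant: tau = R * C.
tau = 470 * 4.70e-07 = 0.0002209 s
tau = 0.2209 ms
Cutoff frequency: fc = 1 / (2*pi*R*C).
fc = 1 / (2*pi*0.0002209) = 720.48 Hz

tau = 0.2209 ms, fc = 720.48 Hz


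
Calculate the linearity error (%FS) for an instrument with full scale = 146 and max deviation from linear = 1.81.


Linearity error = (max deviation / full scale) * 100%.
Linearity = (1.81 / 146) * 100
Linearity = 1.24 %FS

1.24 %FS


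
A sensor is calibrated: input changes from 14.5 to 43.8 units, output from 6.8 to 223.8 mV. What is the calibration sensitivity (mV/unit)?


Sensitivity = (y2 - y1) / (x2 - x1).
S = (223.8 - 6.8) / (43.8 - 14.5)
S = 217.0 / 29.3
S = 7.4061 mV/unit

7.4061 mV/unit


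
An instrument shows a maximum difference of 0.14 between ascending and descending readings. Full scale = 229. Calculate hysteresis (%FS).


Hysteresis = (max difference / full scale) * 100%.
H = (0.14 / 229) * 100
H = 0.061 %FS

0.061 %FS


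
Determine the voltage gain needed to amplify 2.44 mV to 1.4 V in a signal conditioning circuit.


Gain = Vout / Vin (converting to same units).
G = 1.4 V / 2.44 mV
G = 1400.0 mV / 2.44 mV
G = 573.77

573.77


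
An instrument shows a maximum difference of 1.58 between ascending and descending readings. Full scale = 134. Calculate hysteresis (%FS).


Hysteresis = (max difference / full scale) * 100%.
H = (1.58 / 134) * 100
H = 1.179 %FS

1.179 %FS


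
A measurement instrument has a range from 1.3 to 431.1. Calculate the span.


Span = upper range - lower range.
Span = 431.1 - (1.3)
Span = 429.8

429.8


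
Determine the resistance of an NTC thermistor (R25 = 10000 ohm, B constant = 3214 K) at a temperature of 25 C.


NTC thermistor equation: Rt = R25 * exp(B * (1/T - 1/T25)).
T in Kelvin: 298.15 K, T25 = 298.15 K
1/T - 1/T25 = 1/298.15 - 1/298.15 = 0.0
B * (1/T - 1/T25) = 3214 * 0.0 = 0.0
Rt = 10000 * exp(0.0) = 10000.0 ohm

10000.0 ohm


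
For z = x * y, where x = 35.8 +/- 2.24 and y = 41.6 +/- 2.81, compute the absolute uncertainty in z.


For a product z = x*y, the relative uncertainty is:
uz/z = sqrt((ux/x)^2 + (uy/y)^2)
Relative uncertainties: ux/x = 2.24/35.8 = 0.06257
uy/y = 2.81/41.6 = 0.067548
z = 35.8 * 41.6 = 1489.3
uz = 1489.3 * sqrt(0.06257^2 + 0.067548^2) = 137.125

137.125


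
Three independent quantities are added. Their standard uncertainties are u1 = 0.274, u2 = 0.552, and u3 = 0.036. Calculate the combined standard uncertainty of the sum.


For a sum of independent quantities, uc = sqrt(u1^2 + u2^2 + u3^2).
uc = sqrt(0.274^2 + 0.552^2 + 0.036^2)
uc = sqrt(0.075076 + 0.304704 + 0.001296)
uc = 0.6173

0.6173


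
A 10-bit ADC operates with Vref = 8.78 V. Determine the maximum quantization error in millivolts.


The maximum quantization error is +/- LSB/2.
LSB = Vref / 2^n = 8.78 / 1024 = 0.00857422 V
Max error = LSB / 2 = 0.00857422 / 2 = 0.00428711 V
Max error = 4.2871 mV

4.2871 mV


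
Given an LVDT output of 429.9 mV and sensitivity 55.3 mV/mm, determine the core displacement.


Displacement = Vout / sensitivity.
d = 429.9 / 55.3
d = 7.774 mm

7.774 mm


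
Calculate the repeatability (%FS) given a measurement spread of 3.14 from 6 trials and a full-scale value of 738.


Repeatability = (spread / full scale) * 100%.
R = (3.14 / 738) * 100
R = 0.425 %FS

0.425 %FS


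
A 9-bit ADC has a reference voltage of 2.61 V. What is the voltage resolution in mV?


The resolution (LSB) of an ADC is Vref / 2^n.
LSB = 2.61 / 2^9
LSB = 2.61 / 512
LSB = 0.00509766 V = 5.09765625 mV

5.09765625 mV


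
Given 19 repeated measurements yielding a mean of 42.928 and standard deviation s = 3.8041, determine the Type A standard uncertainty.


The standard uncertainty for Type A evaluation is u = s / sqrt(n).
u = 3.8041 / sqrt(19)
u = 3.8041 / 4.3589
u = 0.8727

0.8727


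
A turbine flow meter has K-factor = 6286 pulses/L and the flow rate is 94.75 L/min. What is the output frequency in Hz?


Frequency = K * Q / 60 (converting L/min to L/s).
f = 6286 * 94.75 / 60
f = 595598.5 / 60
f = 9926.64 Hz

9926.64 Hz


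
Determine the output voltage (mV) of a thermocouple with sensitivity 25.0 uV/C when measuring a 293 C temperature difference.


The thermocouple output V = sensitivity * dT.
V = 25.0 uV/C * 293 C
V = 7325.0 uV
V = 7.325 mV

7.325 mV


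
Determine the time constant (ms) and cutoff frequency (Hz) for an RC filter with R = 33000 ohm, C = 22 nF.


Time constant: tau = R * C.
tau = 33000 * 2.20e-08 = 0.000726 s
tau = 0.726 ms
Cutoff frequency: fc = 1 / (2*pi*R*C).
fc = 1 / (2*pi*0.000726) = 219.22 Hz

tau = 0.726 ms, fc = 219.22 Hz


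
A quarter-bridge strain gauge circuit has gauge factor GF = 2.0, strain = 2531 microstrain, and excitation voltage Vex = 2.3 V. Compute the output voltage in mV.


Quarter bridge output: Vout = (GF * epsilon * Vex) / 4.
Vout = (2.0 * 2531e-6 * 2.3) / 4
Vout = 0.0116426 / 4 V
Vout = 0.00291065 V = 2.9106 mV

2.9106 mV


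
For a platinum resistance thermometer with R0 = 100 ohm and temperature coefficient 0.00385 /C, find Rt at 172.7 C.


The RTD equation: Rt = R0 * (1 + alpha * T).
Rt = 100 * (1 + 0.00385 * 172.7)
Rt = 100 * (1 + 0.664895)
Rt = 100 * 1.664895
Rt = 166.489 ohm

166.489 ohm


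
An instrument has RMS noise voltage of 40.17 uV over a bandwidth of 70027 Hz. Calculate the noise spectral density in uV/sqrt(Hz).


Noise spectral density = Vrms / sqrt(BW).
NSD = 40.17 / sqrt(70027)
NSD = 40.17 / 264.6262
NSD = 0.1518 uV/sqrt(Hz)

0.1518 uV/sqrt(Hz)


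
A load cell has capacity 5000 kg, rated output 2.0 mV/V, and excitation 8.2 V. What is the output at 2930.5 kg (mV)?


Vout = rated_output * Vex * (load / capacity).
Vout = 2.0 * 8.2 * (2930.5 / 5000)
Vout = 2.0 * 8.2 * 0.5861
Vout = 9.612 mV

9.612 mV


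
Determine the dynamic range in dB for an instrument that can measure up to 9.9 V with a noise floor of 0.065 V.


Dynamic range = 20 * log10(Vmax / Vnoise).
DR = 20 * log10(9.9 / 0.065)
DR = 20 * log10(152.31)
DR = 43.65 dB

43.65 dB


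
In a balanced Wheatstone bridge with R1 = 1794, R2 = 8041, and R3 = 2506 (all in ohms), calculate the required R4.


At balance: R1*R4 = R2*R3, so R4 = R2*R3/R1.
R4 = 8041 * 2506 / 1794
R4 = 20150746 / 1794
R4 = 11232.3 ohm

11232.3 ohm


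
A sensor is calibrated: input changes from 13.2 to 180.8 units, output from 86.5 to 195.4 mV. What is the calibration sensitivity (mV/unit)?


Sensitivity = (y2 - y1) / (x2 - x1).
S = (195.4 - 86.5) / (180.8 - 13.2)
S = 108.9 / 167.6
S = 0.6498 mV/unit

0.6498 mV/unit


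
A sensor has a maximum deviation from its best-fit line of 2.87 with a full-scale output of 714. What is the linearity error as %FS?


Linearity error = (max deviation / full scale) * 100%.
Linearity = (2.87 / 714) * 100
Linearity = 0.402 %FS

0.402 %FS


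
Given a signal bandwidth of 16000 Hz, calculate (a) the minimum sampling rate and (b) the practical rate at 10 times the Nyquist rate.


By Nyquist theorem, fs_min = 2 * fmax.
fs_min = 2 * 16000 = 32000 Hz
Practical rate = 10 * fs_min = 10 * 32000 = 320000 Hz

fs_min = 32000 Hz, fs_practical = 320000 Hz


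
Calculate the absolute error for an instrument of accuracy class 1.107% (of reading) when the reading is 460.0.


Absolute error = (accuracy% / 100) * reading.
Error = (1.107 / 100) * 460.0
Error = 0.01107 * 460.0
Error = 5.0922

5.0922


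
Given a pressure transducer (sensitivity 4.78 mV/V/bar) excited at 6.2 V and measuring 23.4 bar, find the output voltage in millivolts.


Output = sensitivity * Vex * P.
Vout = 4.78 * 6.2 * 23.4
Vout = 29.636 * 23.4
Vout = 693.48 mV

693.48 mV


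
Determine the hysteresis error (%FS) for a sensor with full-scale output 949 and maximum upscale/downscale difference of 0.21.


Hysteresis = (max difference / full scale) * 100%.
H = (0.21 / 949) * 100
H = 0.022 %FS

0.022 %FS


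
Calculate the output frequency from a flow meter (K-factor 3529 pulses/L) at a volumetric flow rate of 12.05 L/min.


Frequency = K * Q / 60 (converting L/min to L/s).
f = 3529 * 12.05 / 60
f = 42524.45 / 60
f = 708.74 Hz

708.74 Hz


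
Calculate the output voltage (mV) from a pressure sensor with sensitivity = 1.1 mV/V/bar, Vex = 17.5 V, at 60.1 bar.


Output = sensitivity * Vex * P.
Vout = 1.1 * 17.5 * 60.1
Vout = 19.25 * 60.1
Vout = 1156.92 mV

1156.92 mV


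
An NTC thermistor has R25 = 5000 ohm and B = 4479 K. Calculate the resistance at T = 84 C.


NTC thermistor equation: Rt = R25 * exp(B * (1/T - 1/T25)).
T in Kelvin: 357.15 K, T25 = 298.15 K
1/T - 1/T25 = 1/357.15 - 1/298.15 = -0.00055407
B * (1/T - 1/T25) = 4479 * -0.00055407 = -2.4817
Rt = 5000 * exp(-2.4817) = 418.0 ohm

418.0 ohm


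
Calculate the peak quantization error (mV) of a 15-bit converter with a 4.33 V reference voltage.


The maximum quantization error is +/- LSB/2.
LSB = Vref / 2^n = 4.33 / 32768 = 0.00013214 V
Max error = LSB / 2 = 0.00013214 / 2 = 6.607e-05 V
Max error = 0.0661 mV

0.0661 mV


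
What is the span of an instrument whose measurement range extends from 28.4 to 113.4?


Span = upper range - lower range.
Span = 113.4 - (28.4)
Span = 85.0

85.0


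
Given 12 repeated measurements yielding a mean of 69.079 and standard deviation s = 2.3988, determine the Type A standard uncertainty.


The standard uncertainty for Type A evaluation is u = s / sqrt(n).
u = 2.3988 / sqrt(12)
u = 2.3988 / 3.4641
u = 0.6925

0.6925


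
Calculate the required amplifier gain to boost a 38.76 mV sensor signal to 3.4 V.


Gain = Vout / Vin (converting to same units).
G = 3.4 V / 38.76 mV
G = 3400.0 mV / 38.76 mV
G = 87.72

87.72


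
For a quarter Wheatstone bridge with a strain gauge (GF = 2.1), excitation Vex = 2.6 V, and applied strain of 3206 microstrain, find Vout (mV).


Quarter bridge output: Vout = (GF * epsilon * Vex) / 4.
Vout = (2.1 * 3206e-6 * 2.6) / 4
Vout = 0.01750476 / 4 V
Vout = 0.00437619 V = 4.3762 mV

4.3762 mV


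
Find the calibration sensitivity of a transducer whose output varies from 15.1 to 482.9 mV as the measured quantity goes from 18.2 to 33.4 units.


Sensitivity = (y2 - y1) / (x2 - x1).
S = (482.9 - 15.1) / (33.4 - 18.2)
S = 467.8 / 15.2
S = 30.7763 mV/unit

30.7763 mV/unit


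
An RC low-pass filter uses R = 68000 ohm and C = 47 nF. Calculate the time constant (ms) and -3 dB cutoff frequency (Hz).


Time constant: tau = R * C.
tau = 68000 * 4.70e-08 = 0.003196 s
tau = 3.196 ms
Cutoff frequency: fc = 1 / (2*pi*R*C).
fc = 1 / (2*pi*0.003196) = 49.8 Hz

tau = 3.196 ms, fc = 49.8 Hz
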